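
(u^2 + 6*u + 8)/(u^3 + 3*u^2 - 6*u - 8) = (u + 2)/(u^2 - u - 2)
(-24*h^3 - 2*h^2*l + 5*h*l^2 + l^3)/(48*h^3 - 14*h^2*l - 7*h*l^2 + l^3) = (-4*h - l)/(8*h - l)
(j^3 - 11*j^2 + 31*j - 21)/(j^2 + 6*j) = (j^3 - 11*j^2 + 31*j - 21)/(j*(j + 6))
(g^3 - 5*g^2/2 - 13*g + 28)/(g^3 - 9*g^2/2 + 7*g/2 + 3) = (2*g^2 - g - 28)/(2*g^2 - 5*g - 3)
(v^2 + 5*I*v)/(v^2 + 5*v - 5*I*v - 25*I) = v*(v + 5*I)/(v^2 + 5*v*(1 - I) - 25*I)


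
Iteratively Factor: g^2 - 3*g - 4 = (g - 4)*(g + 1)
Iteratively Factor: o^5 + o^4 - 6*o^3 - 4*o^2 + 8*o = (o - 1)*(o^4 + 2*o^3 - 4*o^2 - 8*o) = (o - 2)*(o - 1)*(o^3 + 4*o^2 + 4*o) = (o - 2)*(o - 1)*(o + 2)*(o^2 + 2*o) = o*(o - 2)*(o - 1)*(o + 2)*(o + 2)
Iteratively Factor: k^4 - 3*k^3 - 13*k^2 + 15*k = (k)*(k^3 - 3*k^2 - 13*k + 15) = k*(k - 5)*(k^2 + 2*k - 3) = k*(k - 5)*(k - 1)*(k + 3)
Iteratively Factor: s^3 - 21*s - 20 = (s - 5)*(s^2 + 5*s + 4) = (s - 5)*(s + 1)*(s + 4)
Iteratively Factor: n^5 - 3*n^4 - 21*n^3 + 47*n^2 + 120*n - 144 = (n - 4)*(n^4 + n^3 - 17*n^2 - 21*n + 36) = (n - 4)*(n + 3)*(n^3 - 2*n^2 - 11*n + 12) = (n - 4)*(n + 3)^2*(n^2 - 5*n + 4) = (n - 4)^2*(n + 3)^2*(n - 1)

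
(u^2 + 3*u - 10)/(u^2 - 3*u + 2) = (u + 5)/(u - 1)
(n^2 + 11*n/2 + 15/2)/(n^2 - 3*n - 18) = (n + 5/2)/(n - 6)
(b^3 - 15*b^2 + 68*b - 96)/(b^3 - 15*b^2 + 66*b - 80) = (b^2 - 7*b + 12)/(b^2 - 7*b + 10)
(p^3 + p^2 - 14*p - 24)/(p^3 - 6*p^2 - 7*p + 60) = (p + 2)/(p - 5)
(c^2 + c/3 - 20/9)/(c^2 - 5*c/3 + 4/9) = (3*c + 5)/(3*c - 1)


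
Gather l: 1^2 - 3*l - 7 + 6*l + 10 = 3*l + 4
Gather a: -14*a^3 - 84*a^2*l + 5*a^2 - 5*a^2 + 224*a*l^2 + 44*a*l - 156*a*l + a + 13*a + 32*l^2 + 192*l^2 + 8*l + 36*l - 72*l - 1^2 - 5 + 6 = -14*a^3 - 84*a^2*l + a*(224*l^2 - 112*l + 14) + 224*l^2 - 28*l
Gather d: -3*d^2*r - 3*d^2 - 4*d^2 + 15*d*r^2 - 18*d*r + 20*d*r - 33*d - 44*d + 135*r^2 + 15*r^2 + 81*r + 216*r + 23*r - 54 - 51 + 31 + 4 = d^2*(-3*r - 7) + d*(15*r^2 + 2*r - 77) + 150*r^2 + 320*r - 70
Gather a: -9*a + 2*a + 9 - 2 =7 - 7*a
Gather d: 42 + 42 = 84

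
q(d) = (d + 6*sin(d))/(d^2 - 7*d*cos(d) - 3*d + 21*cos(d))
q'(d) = (d + 6*sin(d))*(-7*d*sin(d) - 2*d + 21*sin(d) + 7*cos(d) + 3)/(d^2 - 7*d*cos(d) - 3*d + 21*cos(d))^2 + (6*cos(d) + 1)/(d^2 - 7*d*cos(d) - 3*d + 21*cos(d)) = ((d + 6*sin(d))*(-7*d*sin(d) - 2*d + 21*sin(d) + 7*cos(d) + 3) + (6*cos(d) + 1)*(d^2 - 7*d*cos(d) - 3*d + 21*cos(d)))/((d - 3)^2*(d - 7*cos(d))^2)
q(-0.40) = -0.12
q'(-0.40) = 0.28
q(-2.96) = 0.17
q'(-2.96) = 0.25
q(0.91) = 0.80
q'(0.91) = 2.58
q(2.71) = -1.98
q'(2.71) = -4.29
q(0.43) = 0.19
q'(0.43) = 0.63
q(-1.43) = -0.69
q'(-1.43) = 1.71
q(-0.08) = -0.03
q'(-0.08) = 0.31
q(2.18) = -1.40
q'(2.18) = 0.30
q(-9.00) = -0.36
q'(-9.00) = 0.09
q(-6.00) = -0.04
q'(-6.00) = 0.05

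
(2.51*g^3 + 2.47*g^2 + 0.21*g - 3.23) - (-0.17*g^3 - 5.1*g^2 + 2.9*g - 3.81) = 2.68*g^3 + 7.57*g^2 - 2.69*g + 0.58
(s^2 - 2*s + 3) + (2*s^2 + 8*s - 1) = 3*s^2 + 6*s + 2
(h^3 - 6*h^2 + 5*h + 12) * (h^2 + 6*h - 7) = h^5 - 38*h^3 + 84*h^2 + 37*h - 84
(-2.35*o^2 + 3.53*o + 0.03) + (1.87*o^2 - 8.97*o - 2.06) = -0.48*o^2 - 5.44*o - 2.03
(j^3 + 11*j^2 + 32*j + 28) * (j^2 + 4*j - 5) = j^5 + 15*j^4 + 71*j^3 + 101*j^2 - 48*j - 140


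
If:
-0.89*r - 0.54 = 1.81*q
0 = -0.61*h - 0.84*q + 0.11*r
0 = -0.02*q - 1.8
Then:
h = 156.83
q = -90.00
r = 182.43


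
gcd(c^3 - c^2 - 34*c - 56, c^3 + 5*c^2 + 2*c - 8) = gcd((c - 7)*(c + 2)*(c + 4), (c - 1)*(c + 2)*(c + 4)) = c^2 + 6*c + 8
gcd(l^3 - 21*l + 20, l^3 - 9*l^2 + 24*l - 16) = l^2 - 5*l + 4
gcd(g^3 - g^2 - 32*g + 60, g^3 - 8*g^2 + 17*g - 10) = g^2 - 7*g + 10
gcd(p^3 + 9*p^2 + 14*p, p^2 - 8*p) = p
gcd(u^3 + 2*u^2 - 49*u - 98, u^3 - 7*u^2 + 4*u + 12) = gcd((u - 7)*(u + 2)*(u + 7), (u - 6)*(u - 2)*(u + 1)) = 1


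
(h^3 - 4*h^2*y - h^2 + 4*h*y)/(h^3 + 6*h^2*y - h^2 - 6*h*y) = (h - 4*y)/(h + 6*y)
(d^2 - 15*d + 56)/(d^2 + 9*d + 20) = (d^2 - 15*d + 56)/(d^2 + 9*d + 20)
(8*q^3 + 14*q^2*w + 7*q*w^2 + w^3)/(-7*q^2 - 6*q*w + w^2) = (-8*q^2 - 6*q*w - w^2)/(7*q - w)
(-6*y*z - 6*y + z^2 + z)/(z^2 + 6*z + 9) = (-6*y*z - 6*y + z^2 + z)/(z^2 + 6*z + 9)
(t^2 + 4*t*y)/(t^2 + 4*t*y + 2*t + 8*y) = t/(t + 2)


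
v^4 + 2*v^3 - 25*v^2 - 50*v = v*(v - 5)*(v + 2)*(v + 5)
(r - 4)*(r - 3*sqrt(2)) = r^2 - 3*sqrt(2)*r - 4*r + 12*sqrt(2)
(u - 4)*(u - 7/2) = u^2 - 15*u/2 + 14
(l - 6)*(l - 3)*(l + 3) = l^3 - 6*l^2 - 9*l + 54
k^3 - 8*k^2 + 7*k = k*(k - 7)*(k - 1)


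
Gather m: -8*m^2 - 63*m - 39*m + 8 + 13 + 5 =-8*m^2 - 102*m + 26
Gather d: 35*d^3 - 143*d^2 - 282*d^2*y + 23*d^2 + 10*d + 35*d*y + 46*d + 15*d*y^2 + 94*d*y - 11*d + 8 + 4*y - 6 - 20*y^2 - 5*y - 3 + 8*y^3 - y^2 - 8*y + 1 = 35*d^3 + d^2*(-282*y - 120) + d*(15*y^2 + 129*y + 45) + 8*y^3 - 21*y^2 - 9*y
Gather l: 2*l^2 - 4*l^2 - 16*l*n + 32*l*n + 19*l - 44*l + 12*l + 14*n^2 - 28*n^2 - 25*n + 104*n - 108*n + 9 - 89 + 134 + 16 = -2*l^2 + l*(16*n - 13) - 14*n^2 - 29*n + 70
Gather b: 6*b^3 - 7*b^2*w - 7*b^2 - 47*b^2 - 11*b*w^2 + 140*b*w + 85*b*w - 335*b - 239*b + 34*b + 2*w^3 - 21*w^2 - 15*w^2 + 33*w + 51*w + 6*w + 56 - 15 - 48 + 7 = 6*b^3 + b^2*(-7*w - 54) + b*(-11*w^2 + 225*w - 540) + 2*w^3 - 36*w^2 + 90*w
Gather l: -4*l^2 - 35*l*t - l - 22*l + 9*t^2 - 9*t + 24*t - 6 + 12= -4*l^2 + l*(-35*t - 23) + 9*t^2 + 15*t + 6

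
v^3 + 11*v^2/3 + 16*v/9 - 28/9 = (v - 2/3)*(v + 2)*(v + 7/3)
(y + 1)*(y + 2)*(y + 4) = y^3 + 7*y^2 + 14*y + 8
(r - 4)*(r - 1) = r^2 - 5*r + 4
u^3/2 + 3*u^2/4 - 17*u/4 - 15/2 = (u/2 + 1)*(u - 3)*(u + 5/2)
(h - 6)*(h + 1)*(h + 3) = h^3 - 2*h^2 - 21*h - 18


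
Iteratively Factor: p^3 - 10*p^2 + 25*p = (p - 5)*(p^2 - 5*p) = (p - 5)^2*(p)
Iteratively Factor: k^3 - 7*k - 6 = (k + 2)*(k^2 - 2*k - 3) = (k - 3)*(k + 2)*(k + 1)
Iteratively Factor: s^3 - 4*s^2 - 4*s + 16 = (s - 2)*(s^2 - 2*s - 8) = (s - 4)*(s - 2)*(s + 2)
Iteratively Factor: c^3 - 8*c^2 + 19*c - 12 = (c - 1)*(c^2 - 7*c + 12) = (c - 4)*(c - 1)*(c - 3)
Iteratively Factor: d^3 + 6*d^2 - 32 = (d - 2)*(d^2 + 8*d + 16) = (d - 2)*(d + 4)*(d + 4)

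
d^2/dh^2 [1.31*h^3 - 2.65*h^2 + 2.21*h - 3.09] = 7.86*h - 5.3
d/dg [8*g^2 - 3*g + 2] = 16*g - 3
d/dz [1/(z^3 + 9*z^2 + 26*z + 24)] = (-3*z^2 - 18*z - 26)/(z^3 + 9*z^2 + 26*z + 24)^2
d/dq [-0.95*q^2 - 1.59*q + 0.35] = -1.9*q - 1.59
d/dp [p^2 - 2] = 2*p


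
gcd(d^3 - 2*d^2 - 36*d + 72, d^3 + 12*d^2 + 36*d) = d + 6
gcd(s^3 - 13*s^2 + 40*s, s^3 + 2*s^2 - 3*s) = s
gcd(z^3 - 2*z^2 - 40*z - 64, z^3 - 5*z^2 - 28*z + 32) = z^2 - 4*z - 32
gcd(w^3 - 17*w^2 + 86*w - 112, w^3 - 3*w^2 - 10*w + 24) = w - 2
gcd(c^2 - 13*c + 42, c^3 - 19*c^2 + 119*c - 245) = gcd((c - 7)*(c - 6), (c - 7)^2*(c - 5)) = c - 7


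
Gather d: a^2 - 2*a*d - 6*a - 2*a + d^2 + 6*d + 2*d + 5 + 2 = a^2 - 8*a + d^2 + d*(8 - 2*a) + 7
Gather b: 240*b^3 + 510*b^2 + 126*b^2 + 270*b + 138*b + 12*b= 240*b^3 + 636*b^2 + 420*b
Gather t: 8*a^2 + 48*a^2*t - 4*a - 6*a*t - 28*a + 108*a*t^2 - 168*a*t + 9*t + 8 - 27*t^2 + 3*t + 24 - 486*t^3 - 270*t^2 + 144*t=8*a^2 - 32*a - 486*t^3 + t^2*(108*a - 297) + t*(48*a^2 - 174*a + 156) + 32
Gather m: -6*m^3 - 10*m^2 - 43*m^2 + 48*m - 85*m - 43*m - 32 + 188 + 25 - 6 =-6*m^3 - 53*m^2 - 80*m + 175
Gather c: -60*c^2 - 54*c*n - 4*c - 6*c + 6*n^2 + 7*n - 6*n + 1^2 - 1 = -60*c^2 + c*(-54*n - 10) + 6*n^2 + n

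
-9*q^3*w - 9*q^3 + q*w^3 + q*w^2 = (-3*q + w)*(3*q + w)*(q*w + q)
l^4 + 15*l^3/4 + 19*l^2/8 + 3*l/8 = l*(l + 1/4)*(l + 1/2)*(l + 3)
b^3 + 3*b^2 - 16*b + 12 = (b - 2)*(b - 1)*(b + 6)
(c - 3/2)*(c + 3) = c^2 + 3*c/2 - 9/2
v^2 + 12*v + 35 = (v + 5)*(v + 7)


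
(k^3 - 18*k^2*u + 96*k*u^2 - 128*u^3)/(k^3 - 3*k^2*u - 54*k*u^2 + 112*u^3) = (k - 8*u)/(k + 7*u)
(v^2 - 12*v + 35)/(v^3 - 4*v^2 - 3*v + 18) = (v^2 - 12*v + 35)/(v^3 - 4*v^2 - 3*v + 18)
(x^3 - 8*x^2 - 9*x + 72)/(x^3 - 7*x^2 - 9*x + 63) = (x - 8)/(x - 7)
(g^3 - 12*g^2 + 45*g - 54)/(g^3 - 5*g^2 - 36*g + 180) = (g^2 - 6*g + 9)/(g^2 + g - 30)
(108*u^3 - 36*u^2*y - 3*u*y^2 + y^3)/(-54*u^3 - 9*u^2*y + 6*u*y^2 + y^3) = (-6*u + y)/(3*u + y)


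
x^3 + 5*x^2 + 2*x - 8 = (x - 1)*(x + 2)*(x + 4)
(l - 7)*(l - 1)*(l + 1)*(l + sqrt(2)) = l^4 - 7*l^3 + sqrt(2)*l^3 - 7*sqrt(2)*l^2 - l^2 - sqrt(2)*l + 7*l + 7*sqrt(2)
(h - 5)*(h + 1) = h^2 - 4*h - 5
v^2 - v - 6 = (v - 3)*(v + 2)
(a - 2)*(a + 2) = a^2 - 4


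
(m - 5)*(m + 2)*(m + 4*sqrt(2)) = m^3 - 3*m^2 + 4*sqrt(2)*m^2 - 12*sqrt(2)*m - 10*m - 40*sqrt(2)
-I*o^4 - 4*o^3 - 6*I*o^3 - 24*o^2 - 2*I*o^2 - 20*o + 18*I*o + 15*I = (o + 5)*(o - 3*I)*(o - I)*(-I*o - I)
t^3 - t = t*(t - 1)*(t + 1)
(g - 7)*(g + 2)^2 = g^3 - 3*g^2 - 24*g - 28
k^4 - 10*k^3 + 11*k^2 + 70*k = k*(k - 7)*(k - 5)*(k + 2)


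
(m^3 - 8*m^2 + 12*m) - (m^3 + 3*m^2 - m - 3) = -11*m^2 + 13*m + 3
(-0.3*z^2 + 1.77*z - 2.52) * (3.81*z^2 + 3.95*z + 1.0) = -1.143*z^4 + 5.5587*z^3 - 2.9097*z^2 - 8.184*z - 2.52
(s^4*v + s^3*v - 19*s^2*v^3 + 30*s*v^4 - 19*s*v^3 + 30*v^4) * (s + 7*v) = s^5*v + 7*s^4*v^2 + s^4*v - 19*s^3*v^3 + 7*s^3*v^2 - 103*s^2*v^4 - 19*s^2*v^3 + 210*s*v^5 - 103*s*v^4 + 210*v^5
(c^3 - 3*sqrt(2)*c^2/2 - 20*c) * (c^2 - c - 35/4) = c^5 - 3*sqrt(2)*c^4/2 - c^4 - 115*c^3/4 + 3*sqrt(2)*c^3/2 + 105*sqrt(2)*c^2/8 + 20*c^2 + 175*c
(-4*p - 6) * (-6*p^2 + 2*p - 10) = 24*p^3 + 28*p^2 + 28*p + 60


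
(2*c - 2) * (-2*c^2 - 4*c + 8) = -4*c^3 - 4*c^2 + 24*c - 16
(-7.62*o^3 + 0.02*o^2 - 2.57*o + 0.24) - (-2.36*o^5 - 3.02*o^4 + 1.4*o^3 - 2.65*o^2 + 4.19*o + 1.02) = 2.36*o^5 + 3.02*o^4 - 9.02*o^3 + 2.67*o^2 - 6.76*o - 0.78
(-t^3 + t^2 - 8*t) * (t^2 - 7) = -t^5 + t^4 - t^3 - 7*t^2 + 56*t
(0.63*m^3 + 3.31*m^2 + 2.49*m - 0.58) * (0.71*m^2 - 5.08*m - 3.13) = 0.4473*m^5 - 0.8503*m^4 - 17.0188*m^3 - 23.4213*m^2 - 4.8473*m + 1.8154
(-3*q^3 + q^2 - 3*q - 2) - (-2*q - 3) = -3*q^3 + q^2 - q + 1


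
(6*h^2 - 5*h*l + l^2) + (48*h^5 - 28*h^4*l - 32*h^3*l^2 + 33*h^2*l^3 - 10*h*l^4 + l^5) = 48*h^5 - 28*h^4*l - 32*h^3*l^2 + 33*h^2*l^3 + 6*h^2 - 10*h*l^4 - 5*h*l + l^5 + l^2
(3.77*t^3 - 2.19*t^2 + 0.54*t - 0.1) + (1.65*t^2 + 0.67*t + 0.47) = 3.77*t^3 - 0.54*t^2 + 1.21*t + 0.37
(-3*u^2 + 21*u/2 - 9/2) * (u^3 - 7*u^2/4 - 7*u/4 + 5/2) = -3*u^5 + 63*u^4/4 - 141*u^3/8 - 18*u^2 + 273*u/8 - 45/4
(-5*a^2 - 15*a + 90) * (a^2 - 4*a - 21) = -5*a^4 + 5*a^3 + 255*a^2 - 45*a - 1890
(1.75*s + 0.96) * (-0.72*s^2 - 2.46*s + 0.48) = -1.26*s^3 - 4.9962*s^2 - 1.5216*s + 0.4608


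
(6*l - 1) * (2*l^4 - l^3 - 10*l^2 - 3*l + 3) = 12*l^5 - 8*l^4 - 59*l^3 - 8*l^2 + 21*l - 3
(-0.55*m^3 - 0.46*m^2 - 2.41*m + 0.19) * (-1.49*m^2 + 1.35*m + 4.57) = 0.8195*m^5 - 0.0571000000000002*m^4 + 0.456399999999999*m^3 - 5.6388*m^2 - 10.7572*m + 0.8683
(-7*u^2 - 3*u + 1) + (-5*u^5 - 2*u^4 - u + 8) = -5*u^5 - 2*u^4 - 7*u^2 - 4*u + 9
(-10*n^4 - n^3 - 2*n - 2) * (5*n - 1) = -50*n^5 + 5*n^4 + n^3 - 10*n^2 - 8*n + 2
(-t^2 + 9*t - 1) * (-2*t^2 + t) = 2*t^4 - 19*t^3 + 11*t^2 - t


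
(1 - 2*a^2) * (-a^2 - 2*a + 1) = 2*a^4 + 4*a^3 - 3*a^2 - 2*a + 1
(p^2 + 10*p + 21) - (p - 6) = p^2 + 9*p + 27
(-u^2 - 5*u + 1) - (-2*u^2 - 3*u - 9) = u^2 - 2*u + 10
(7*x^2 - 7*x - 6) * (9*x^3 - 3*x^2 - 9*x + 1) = 63*x^5 - 84*x^4 - 96*x^3 + 88*x^2 + 47*x - 6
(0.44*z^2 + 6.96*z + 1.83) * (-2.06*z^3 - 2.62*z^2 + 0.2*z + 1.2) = -0.9064*z^5 - 15.4904*z^4 - 21.917*z^3 - 2.8746*z^2 + 8.718*z + 2.196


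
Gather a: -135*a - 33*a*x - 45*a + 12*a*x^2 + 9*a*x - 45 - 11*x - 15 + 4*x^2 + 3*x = a*(12*x^2 - 24*x - 180) + 4*x^2 - 8*x - 60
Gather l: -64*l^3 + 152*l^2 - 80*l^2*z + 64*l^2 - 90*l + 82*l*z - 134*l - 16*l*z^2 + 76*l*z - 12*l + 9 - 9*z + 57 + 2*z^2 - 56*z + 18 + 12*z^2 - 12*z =-64*l^3 + l^2*(216 - 80*z) + l*(-16*z^2 + 158*z - 236) + 14*z^2 - 77*z + 84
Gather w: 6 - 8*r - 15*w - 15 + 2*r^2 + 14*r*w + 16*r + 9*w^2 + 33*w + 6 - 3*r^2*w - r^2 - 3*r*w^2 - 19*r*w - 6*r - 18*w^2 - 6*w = r^2 + 2*r + w^2*(-3*r - 9) + w*(-3*r^2 - 5*r + 12) - 3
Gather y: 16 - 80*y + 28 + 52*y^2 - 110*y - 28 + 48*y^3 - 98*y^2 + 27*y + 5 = 48*y^3 - 46*y^2 - 163*y + 21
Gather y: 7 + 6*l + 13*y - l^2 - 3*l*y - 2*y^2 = -l^2 + 6*l - 2*y^2 + y*(13 - 3*l) + 7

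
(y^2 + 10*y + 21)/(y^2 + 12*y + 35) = (y + 3)/(y + 5)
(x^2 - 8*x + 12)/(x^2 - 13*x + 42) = (x - 2)/(x - 7)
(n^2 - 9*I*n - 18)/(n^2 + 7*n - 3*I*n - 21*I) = (n - 6*I)/(n + 7)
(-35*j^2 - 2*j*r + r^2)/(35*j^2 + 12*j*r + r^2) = (-7*j + r)/(7*j + r)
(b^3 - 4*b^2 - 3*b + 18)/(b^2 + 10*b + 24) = (b^3 - 4*b^2 - 3*b + 18)/(b^2 + 10*b + 24)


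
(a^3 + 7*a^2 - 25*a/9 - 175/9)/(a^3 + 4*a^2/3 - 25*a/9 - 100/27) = 3*(a + 7)/(3*a + 4)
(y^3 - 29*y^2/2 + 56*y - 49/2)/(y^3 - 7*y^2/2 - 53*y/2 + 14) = (y - 7)/(y + 4)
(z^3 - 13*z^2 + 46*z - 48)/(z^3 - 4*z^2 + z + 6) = (z - 8)/(z + 1)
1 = 1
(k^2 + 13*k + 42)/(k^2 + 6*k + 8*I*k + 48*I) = (k + 7)/(k + 8*I)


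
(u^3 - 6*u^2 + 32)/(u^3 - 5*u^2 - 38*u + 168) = (u^2 - 2*u - 8)/(u^2 - u - 42)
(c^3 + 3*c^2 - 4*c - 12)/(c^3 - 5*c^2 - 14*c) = (c^2 + c - 6)/(c*(c - 7))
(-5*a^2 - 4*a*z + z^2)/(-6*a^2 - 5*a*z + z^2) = (-5*a + z)/(-6*a + z)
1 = 1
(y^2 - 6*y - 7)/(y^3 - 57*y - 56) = (y - 7)/(y^2 - y - 56)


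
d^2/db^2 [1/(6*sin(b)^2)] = (cos(2*b) + 2)/(3*sin(b)^4)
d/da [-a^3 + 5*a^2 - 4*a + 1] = -3*a^2 + 10*a - 4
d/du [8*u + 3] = 8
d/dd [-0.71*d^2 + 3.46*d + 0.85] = 3.46 - 1.42*d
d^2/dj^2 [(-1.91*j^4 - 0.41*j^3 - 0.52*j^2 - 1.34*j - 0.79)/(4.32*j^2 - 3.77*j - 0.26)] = (-71.290368*j^6 + 186.642144*j^5 - 150.007962*j^4 - 109.483602*j^3 - 95.924844*j^2 + 68.000712*j - 21.674406)/(80.621568*j^6 - 211.071744*j^5 + 169.642512*j^4 - 28.175849*j^3 - 10.209966*j^2 - 0.764556*j - 0.017576)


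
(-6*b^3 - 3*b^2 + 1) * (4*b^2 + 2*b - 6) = -24*b^5 - 24*b^4 + 30*b^3 + 22*b^2 + 2*b - 6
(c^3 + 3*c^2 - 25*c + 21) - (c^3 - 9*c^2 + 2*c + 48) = 12*c^2 - 27*c - 27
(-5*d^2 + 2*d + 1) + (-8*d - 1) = -5*d^2 - 6*d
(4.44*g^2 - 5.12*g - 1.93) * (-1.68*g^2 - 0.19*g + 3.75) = -7.4592*g^4 + 7.758*g^3 + 20.8652*g^2 - 18.8333*g - 7.2375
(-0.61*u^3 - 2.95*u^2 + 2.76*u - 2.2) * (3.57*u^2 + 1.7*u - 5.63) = -2.1777*u^5 - 11.5685*u^4 + 8.2725*u^3 + 13.4465*u^2 - 19.2788*u + 12.386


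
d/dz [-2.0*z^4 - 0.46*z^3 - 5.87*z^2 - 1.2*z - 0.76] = -8.0*z^3 - 1.38*z^2 - 11.74*z - 1.2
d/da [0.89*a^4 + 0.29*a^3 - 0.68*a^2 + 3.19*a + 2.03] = 3.56*a^3 + 0.87*a^2 - 1.36*a + 3.19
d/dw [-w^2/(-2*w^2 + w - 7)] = w*(14 - w)/(4*w^4 - 4*w^3 + 29*w^2 - 14*w + 49)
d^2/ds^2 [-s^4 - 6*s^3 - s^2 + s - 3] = -12*s^2 - 36*s - 2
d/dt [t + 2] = 1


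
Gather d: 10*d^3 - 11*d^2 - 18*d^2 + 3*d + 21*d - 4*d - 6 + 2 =10*d^3 - 29*d^2 + 20*d - 4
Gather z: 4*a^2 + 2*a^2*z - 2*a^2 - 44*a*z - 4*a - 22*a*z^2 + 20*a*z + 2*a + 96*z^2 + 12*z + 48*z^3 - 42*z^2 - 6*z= 2*a^2 - 2*a + 48*z^3 + z^2*(54 - 22*a) + z*(2*a^2 - 24*a + 6)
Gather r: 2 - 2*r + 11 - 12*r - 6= 7 - 14*r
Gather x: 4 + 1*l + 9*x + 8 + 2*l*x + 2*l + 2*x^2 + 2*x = 3*l + 2*x^2 + x*(2*l + 11) + 12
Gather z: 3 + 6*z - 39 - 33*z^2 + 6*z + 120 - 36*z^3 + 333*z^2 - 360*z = -36*z^3 + 300*z^2 - 348*z + 84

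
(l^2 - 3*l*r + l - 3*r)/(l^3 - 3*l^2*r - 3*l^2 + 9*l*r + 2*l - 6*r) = (l + 1)/(l^2 - 3*l + 2)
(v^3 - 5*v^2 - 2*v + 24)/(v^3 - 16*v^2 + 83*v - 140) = (v^2 - v - 6)/(v^2 - 12*v + 35)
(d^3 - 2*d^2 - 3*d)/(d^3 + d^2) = (d - 3)/d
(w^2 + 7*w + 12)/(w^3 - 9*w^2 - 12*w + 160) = (w + 3)/(w^2 - 13*w + 40)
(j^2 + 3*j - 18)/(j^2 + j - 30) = (j - 3)/(j - 5)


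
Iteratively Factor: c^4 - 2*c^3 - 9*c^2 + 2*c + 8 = (c + 2)*(c^3 - 4*c^2 - c + 4) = (c - 1)*(c + 2)*(c^2 - 3*c - 4) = (c - 1)*(c + 1)*(c + 2)*(c - 4)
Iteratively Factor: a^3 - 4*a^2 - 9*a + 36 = (a + 3)*(a^2 - 7*a + 12) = (a - 4)*(a + 3)*(a - 3)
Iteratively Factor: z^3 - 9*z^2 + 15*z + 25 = (z - 5)*(z^2 - 4*z - 5) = (z - 5)*(z + 1)*(z - 5)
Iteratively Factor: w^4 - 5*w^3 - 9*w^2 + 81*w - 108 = (w - 3)*(w^3 - 2*w^2 - 15*w + 36) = (w - 3)*(w + 4)*(w^2 - 6*w + 9) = (w - 3)^2*(w + 4)*(w - 3)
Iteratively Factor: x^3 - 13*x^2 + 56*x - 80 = (x - 4)*(x^2 - 9*x + 20) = (x - 5)*(x - 4)*(x - 4)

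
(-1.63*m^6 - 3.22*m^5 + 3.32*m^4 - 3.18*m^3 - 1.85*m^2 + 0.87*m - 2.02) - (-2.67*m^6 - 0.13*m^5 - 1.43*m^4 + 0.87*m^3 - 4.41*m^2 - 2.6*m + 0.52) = 1.04*m^6 - 3.09*m^5 + 4.75*m^4 - 4.05*m^3 + 2.56*m^2 + 3.47*m - 2.54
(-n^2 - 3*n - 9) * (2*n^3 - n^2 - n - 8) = -2*n^5 - 5*n^4 - 14*n^3 + 20*n^2 + 33*n + 72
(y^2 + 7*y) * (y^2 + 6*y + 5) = y^4 + 13*y^3 + 47*y^2 + 35*y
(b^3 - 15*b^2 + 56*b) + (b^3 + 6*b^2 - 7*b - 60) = 2*b^3 - 9*b^2 + 49*b - 60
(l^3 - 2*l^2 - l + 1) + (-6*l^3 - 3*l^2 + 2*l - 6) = -5*l^3 - 5*l^2 + l - 5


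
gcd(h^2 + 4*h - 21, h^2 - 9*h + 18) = h - 3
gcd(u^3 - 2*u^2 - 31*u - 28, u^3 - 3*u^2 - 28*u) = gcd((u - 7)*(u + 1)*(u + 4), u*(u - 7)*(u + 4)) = u^2 - 3*u - 28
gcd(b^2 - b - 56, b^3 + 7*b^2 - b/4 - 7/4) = b + 7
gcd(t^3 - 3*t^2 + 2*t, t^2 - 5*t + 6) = t - 2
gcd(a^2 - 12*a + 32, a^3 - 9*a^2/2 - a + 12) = a - 4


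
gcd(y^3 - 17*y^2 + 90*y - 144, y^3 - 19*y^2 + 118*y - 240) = y^2 - 14*y + 48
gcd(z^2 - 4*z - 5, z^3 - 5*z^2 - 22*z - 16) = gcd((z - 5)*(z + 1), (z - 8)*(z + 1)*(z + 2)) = z + 1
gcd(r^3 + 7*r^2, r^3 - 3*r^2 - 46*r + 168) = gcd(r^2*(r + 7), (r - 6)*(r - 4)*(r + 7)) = r + 7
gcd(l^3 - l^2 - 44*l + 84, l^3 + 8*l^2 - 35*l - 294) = l^2 + l - 42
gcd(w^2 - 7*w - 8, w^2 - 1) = w + 1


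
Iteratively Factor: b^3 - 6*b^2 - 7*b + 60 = (b + 3)*(b^2 - 9*b + 20) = (b - 5)*(b + 3)*(b - 4)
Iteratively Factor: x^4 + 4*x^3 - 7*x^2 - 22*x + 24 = (x + 4)*(x^3 - 7*x + 6) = (x - 1)*(x + 4)*(x^2 + x - 6) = (x - 2)*(x - 1)*(x + 4)*(x + 3)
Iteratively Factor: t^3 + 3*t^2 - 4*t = (t - 1)*(t^2 + 4*t) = (t - 1)*(t + 4)*(t)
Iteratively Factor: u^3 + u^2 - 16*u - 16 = (u + 1)*(u^2 - 16) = (u - 4)*(u + 1)*(u + 4)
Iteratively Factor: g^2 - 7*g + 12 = (g - 3)*(g - 4)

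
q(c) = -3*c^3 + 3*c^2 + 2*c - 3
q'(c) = -9*c^2 + 6*c + 2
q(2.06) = -12.37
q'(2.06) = -23.83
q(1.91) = -9.14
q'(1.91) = -19.37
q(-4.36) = 293.95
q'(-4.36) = -195.25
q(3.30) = -71.54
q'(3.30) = -76.21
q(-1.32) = 6.49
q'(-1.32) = -21.60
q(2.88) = -44.02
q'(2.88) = -55.37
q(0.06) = -2.87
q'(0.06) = 2.33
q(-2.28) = 43.59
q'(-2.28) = -58.47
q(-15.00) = 10767.00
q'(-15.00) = -2113.00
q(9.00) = -1929.00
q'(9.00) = -673.00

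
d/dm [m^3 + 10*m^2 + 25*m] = 3*m^2 + 20*m + 25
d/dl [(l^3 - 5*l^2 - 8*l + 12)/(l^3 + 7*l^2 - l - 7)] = 2*(6*l^2 + 19*l + 34)/(l^4 + 16*l^3 + 78*l^2 + 112*l + 49)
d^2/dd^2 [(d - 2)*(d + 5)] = 2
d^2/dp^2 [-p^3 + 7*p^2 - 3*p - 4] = 14 - 6*p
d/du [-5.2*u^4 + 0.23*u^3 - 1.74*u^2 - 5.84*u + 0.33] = -20.8*u^3 + 0.69*u^2 - 3.48*u - 5.84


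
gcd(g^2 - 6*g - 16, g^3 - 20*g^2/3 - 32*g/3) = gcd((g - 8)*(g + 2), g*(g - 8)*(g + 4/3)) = g - 8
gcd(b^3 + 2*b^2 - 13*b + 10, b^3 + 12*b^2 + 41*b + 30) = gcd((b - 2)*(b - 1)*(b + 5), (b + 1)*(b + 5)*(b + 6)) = b + 5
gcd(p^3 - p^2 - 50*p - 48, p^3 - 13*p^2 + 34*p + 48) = p^2 - 7*p - 8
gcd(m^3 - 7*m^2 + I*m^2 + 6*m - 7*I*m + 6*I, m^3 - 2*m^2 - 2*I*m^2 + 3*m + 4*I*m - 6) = m + I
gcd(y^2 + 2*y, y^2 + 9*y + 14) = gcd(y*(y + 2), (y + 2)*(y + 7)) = y + 2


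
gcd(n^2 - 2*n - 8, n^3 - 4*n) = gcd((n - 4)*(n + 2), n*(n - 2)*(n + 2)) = n + 2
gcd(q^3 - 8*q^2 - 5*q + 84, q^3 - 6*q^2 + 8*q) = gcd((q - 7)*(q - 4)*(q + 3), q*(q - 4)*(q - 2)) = q - 4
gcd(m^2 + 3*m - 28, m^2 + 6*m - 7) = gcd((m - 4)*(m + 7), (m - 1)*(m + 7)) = m + 7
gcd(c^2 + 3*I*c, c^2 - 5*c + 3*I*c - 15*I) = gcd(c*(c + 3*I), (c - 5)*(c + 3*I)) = c + 3*I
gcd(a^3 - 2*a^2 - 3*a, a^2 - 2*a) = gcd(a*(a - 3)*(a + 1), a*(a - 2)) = a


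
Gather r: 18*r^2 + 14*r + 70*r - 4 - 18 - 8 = 18*r^2 + 84*r - 30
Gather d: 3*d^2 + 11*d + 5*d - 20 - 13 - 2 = 3*d^2 + 16*d - 35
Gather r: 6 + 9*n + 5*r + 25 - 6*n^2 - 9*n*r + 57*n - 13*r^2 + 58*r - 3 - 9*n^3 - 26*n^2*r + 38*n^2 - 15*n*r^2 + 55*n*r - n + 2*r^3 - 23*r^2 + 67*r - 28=-9*n^3 + 32*n^2 + 65*n + 2*r^3 + r^2*(-15*n - 36) + r*(-26*n^2 + 46*n + 130)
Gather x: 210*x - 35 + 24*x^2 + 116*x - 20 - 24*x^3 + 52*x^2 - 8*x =-24*x^3 + 76*x^2 + 318*x - 55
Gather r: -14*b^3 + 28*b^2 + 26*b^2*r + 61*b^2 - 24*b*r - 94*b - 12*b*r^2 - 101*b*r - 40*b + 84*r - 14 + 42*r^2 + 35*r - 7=-14*b^3 + 89*b^2 - 134*b + r^2*(42 - 12*b) + r*(26*b^2 - 125*b + 119) - 21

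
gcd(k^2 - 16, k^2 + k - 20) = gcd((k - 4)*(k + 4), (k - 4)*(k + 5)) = k - 4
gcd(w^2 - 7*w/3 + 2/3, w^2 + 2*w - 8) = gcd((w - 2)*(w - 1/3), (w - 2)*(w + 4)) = w - 2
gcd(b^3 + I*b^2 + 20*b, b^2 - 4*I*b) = b^2 - 4*I*b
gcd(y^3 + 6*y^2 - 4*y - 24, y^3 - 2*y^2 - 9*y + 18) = y - 2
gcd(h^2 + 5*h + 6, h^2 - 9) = h + 3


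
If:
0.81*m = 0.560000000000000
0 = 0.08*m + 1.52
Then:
No Solution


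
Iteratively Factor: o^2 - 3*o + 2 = (o - 1)*(o - 2)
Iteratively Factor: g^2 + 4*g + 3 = (g + 3)*(g + 1)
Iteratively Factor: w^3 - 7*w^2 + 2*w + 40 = (w + 2)*(w^2 - 9*w + 20) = (w - 4)*(w + 2)*(w - 5)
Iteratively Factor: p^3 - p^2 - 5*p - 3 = (p + 1)*(p^2 - 2*p - 3) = (p + 1)^2*(p - 3)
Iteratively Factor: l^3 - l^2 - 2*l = (l - 2)*(l^2 + l) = l*(l - 2)*(l + 1)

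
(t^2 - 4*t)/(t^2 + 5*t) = (t - 4)/(t + 5)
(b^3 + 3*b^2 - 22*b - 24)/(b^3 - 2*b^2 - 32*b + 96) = (b + 1)/(b - 4)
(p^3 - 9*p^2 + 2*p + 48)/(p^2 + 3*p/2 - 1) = 2*(p^2 - 11*p + 24)/(2*p - 1)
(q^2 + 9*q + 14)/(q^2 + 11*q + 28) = (q + 2)/(q + 4)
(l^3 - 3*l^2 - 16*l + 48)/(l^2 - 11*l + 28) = (l^2 + l - 12)/(l - 7)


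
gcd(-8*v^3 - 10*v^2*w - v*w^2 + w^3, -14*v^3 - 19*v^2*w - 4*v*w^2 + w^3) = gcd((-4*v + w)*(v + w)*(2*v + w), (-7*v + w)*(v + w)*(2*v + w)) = 2*v^2 + 3*v*w + w^2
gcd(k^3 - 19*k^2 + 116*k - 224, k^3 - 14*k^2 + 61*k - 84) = k^2 - 11*k + 28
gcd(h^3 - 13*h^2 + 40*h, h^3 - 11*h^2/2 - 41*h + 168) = h - 8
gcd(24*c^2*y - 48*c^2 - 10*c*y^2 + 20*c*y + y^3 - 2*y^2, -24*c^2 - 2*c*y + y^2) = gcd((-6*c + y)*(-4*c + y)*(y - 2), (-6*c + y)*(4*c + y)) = -6*c + y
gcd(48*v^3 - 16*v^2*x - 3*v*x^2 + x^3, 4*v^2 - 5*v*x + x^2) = -4*v + x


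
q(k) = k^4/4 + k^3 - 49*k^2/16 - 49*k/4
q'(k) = k^3 + 3*k^2 - 49*k/8 - 49/4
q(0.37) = -4.90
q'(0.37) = -14.05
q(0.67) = -9.23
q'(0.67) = -14.71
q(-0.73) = 6.99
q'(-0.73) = -6.57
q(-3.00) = 2.44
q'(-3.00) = 6.12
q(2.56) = -23.92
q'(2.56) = 8.51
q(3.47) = -1.36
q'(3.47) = 44.40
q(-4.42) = 3.38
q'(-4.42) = -12.92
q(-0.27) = 3.07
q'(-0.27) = -10.40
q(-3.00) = 2.44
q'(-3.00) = 6.12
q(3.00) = -17.06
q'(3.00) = 23.38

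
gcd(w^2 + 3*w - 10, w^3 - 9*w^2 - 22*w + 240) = w + 5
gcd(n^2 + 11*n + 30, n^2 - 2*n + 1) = 1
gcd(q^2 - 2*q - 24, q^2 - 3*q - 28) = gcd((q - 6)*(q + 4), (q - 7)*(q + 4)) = q + 4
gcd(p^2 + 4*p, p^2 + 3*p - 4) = p + 4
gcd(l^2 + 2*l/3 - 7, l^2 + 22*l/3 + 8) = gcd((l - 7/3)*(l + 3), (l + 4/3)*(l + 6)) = 1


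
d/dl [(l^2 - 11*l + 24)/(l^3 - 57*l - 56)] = (-l^2 + 6*l + 31)/(l^4 + 16*l^3 + 78*l^2 + 112*l + 49)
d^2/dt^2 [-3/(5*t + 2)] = -150/(5*t + 2)^3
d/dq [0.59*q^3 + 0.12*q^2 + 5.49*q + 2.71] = 1.77*q^2 + 0.24*q + 5.49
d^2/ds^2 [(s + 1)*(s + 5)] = 2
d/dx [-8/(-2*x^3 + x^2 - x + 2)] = 8*(-6*x^2 + 2*x - 1)/(2*x^3 - x^2 + x - 2)^2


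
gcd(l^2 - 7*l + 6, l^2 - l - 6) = 1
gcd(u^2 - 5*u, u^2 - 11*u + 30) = u - 5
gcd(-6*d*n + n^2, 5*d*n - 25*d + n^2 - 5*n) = 1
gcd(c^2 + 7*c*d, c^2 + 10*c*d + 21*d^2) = c + 7*d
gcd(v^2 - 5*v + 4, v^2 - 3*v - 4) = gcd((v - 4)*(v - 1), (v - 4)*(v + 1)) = v - 4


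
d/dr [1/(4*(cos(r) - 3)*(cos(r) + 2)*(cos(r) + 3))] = (-3*sin(r)^2 + 4*cos(r) - 6)*sin(r)/(4*(cos(r) - 3)^2*(cos(r) + 2)^2*(cos(r) + 3)^2)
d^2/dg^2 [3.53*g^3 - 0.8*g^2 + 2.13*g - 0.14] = 21.18*g - 1.6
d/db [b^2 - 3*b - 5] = 2*b - 3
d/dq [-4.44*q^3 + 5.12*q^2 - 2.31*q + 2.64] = -13.32*q^2 + 10.24*q - 2.31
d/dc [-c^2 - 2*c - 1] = -2*c - 2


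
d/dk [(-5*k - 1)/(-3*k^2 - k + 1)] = (15*k^2 + 5*k - (5*k + 1)*(6*k + 1) - 5)/(3*k^2 + k - 1)^2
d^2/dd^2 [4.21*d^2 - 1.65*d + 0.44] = 8.42000000000000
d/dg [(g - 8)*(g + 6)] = 2*g - 2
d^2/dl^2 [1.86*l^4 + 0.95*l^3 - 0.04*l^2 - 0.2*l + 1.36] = 22.32*l^2 + 5.7*l - 0.08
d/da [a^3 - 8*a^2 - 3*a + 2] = 3*a^2 - 16*a - 3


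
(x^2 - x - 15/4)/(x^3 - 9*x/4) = (2*x - 5)/(x*(2*x - 3))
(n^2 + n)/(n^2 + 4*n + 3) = n/(n + 3)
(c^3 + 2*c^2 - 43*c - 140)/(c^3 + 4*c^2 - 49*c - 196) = (c + 5)/(c + 7)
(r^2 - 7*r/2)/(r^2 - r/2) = (2*r - 7)/(2*r - 1)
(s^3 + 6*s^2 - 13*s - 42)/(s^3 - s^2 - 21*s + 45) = (s^2 + 9*s + 14)/(s^2 + 2*s - 15)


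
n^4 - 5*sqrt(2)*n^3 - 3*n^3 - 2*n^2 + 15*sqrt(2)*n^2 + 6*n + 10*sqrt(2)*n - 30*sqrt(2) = (n - 3)*(n - 5*sqrt(2))*(n - sqrt(2))*(n + sqrt(2))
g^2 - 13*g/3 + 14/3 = (g - 7/3)*(g - 2)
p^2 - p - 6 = (p - 3)*(p + 2)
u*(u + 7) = u^2 + 7*u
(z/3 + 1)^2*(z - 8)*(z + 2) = z^4/9 - 43*z^2/9 - 50*z/3 - 16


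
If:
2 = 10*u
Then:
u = 1/5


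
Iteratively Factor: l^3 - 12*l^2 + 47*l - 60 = (l - 5)*(l^2 - 7*l + 12) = (l - 5)*(l - 3)*(l - 4)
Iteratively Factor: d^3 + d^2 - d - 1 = (d - 1)*(d^2 + 2*d + 1) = (d - 1)*(d + 1)*(d + 1)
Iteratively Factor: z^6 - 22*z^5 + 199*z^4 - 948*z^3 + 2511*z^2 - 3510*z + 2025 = (z - 3)*(z^5 - 19*z^4 + 142*z^3 - 522*z^2 + 945*z - 675) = (z - 5)*(z - 3)*(z^4 - 14*z^3 + 72*z^2 - 162*z + 135) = (z - 5)^2*(z - 3)*(z^3 - 9*z^2 + 27*z - 27) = (z - 5)^2*(z - 3)^2*(z^2 - 6*z + 9) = (z - 5)^2*(z - 3)^3*(z - 3)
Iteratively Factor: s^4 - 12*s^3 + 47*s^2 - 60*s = (s - 4)*(s^3 - 8*s^2 + 15*s) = (s - 4)*(s - 3)*(s^2 - 5*s) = s*(s - 4)*(s - 3)*(s - 5)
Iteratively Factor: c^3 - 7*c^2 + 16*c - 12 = (c - 2)*(c^2 - 5*c + 6) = (c - 2)^2*(c - 3)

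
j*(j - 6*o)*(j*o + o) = j^3*o - 6*j^2*o^2 + j^2*o - 6*j*o^2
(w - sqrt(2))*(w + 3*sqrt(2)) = w^2 + 2*sqrt(2)*w - 6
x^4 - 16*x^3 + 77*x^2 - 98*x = x*(x - 7)^2*(x - 2)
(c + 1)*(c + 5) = c^2 + 6*c + 5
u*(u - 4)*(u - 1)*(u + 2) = u^4 - 3*u^3 - 6*u^2 + 8*u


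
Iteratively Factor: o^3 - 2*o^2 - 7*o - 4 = (o + 1)*(o^2 - 3*o - 4) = (o - 4)*(o + 1)*(o + 1)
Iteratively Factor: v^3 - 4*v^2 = (v)*(v^2 - 4*v) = v*(v - 4)*(v)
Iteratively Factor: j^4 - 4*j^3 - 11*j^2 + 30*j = (j - 2)*(j^3 - 2*j^2 - 15*j) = j*(j - 2)*(j^2 - 2*j - 15) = j*(j - 5)*(j - 2)*(j + 3)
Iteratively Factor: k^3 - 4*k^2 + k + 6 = (k - 2)*(k^2 - 2*k - 3) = (k - 3)*(k - 2)*(k + 1)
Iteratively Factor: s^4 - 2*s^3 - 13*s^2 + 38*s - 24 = (s + 4)*(s^3 - 6*s^2 + 11*s - 6) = (s - 3)*(s + 4)*(s^2 - 3*s + 2) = (s - 3)*(s - 1)*(s + 4)*(s - 2)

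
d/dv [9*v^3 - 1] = 27*v^2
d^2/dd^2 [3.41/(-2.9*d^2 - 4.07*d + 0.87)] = (57.3562*d^2 + 80.49646*d - 3.41*(5.8*d + 4.07)*(11.6*d + 8.14) - 17.20686)/(2.9*d^2 + 4.07*d - 0.87)^3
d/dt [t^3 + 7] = 3*t^2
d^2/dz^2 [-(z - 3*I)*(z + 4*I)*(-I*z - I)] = 2*I*(3*z + 1 + I)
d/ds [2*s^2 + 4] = 4*s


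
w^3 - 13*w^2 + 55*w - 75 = (w - 5)^2*(w - 3)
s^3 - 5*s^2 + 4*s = s*(s - 4)*(s - 1)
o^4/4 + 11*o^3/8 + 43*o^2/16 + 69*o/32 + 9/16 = (o/2 + 1/4)*(o/2 + 1)*(o + 3/2)^2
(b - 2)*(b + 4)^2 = b^3 + 6*b^2 - 32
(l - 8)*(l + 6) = l^2 - 2*l - 48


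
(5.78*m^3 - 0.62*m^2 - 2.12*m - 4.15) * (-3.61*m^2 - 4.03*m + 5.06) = -20.8658*m^5 - 21.0552*m^4 + 39.3986*m^3 + 20.3879*m^2 + 5.9973*m - 20.999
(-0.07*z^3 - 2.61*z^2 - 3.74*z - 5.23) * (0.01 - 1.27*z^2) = 0.0889*z^5 + 3.3147*z^4 + 4.7491*z^3 + 6.616*z^2 - 0.0374*z - 0.0523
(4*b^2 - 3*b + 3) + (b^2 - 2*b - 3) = 5*b^2 - 5*b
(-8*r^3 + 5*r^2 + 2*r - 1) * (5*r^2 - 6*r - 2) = -40*r^5 + 73*r^4 - 4*r^3 - 27*r^2 + 2*r + 2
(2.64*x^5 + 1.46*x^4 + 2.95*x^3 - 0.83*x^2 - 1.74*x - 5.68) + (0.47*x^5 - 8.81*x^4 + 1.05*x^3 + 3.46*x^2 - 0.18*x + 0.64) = 3.11*x^5 - 7.35*x^4 + 4.0*x^3 + 2.63*x^2 - 1.92*x - 5.04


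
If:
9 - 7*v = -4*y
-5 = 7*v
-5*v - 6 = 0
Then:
No Solution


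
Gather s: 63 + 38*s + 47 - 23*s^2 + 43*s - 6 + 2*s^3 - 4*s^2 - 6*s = 2*s^3 - 27*s^2 + 75*s + 104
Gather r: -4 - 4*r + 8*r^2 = 8*r^2 - 4*r - 4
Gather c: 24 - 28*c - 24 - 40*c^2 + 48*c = -40*c^2 + 20*c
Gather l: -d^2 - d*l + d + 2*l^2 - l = -d^2 + d + 2*l^2 + l*(-d - 1)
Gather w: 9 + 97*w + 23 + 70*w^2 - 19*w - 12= 70*w^2 + 78*w + 20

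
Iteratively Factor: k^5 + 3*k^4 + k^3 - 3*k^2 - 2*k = (k + 1)*(k^4 + 2*k^3 - k^2 - 2*k) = (k + 1)^2*(k^3 + k^2 - 2*k) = k*(k + 1)^2*(k^2 + k - 2) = k*(k + 1)^2*(k + 2)*(k - 1)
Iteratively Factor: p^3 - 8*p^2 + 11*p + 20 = (p - 4)*(p^2 - 4*p - 5) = (p - 4)*(p + 1)*(p - 5)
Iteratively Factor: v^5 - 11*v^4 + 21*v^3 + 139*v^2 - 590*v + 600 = (v - 3)*(v^4 - 8*v^3 - 3*v^2 + 130*v - 200) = (v - 3)*(v - 2)*(v^3 - 6*v^2 - 15*v + 100) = (v - 5)*(v - 3)*(v - 2)*(v^2 - v - 20) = (v - 5)*(v - 3)*(v - 2)*(v + 4)*(v - 5)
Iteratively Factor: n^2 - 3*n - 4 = (n - 4)*(n + 1)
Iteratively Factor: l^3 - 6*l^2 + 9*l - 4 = (l - 1)*(l^2 - 5*l + 4) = (l - 4)*(l - 1)*(l - 1)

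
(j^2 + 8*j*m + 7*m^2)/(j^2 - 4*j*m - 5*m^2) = (j + 7*m)/(j - 5*m)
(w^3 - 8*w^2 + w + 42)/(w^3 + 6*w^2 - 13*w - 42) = (w - 7)/(w + 7)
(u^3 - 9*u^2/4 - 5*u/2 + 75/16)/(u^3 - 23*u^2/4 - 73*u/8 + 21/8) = (8*u^2 - 30*u + 25)/(2*(4*u^2 - 29*u + 7))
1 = 1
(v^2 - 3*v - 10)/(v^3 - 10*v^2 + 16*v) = (v^2 - 3*v - 10)/(v*(v^2 - 10*v + 16))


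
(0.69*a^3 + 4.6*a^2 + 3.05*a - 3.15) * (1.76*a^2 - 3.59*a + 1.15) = 1.2144*a^5 + 5.6189*a^4 - 10.3525*a^3 - 11.2035*a^2 + 14.816*a - 3.6225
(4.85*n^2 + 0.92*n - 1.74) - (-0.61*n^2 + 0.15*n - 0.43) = 5.46*n^2 + 0.77*n - 1.31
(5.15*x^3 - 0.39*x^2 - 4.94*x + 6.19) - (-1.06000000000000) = 5.15*x^3 - 0.39*x^2 - 4.94*x + 7.25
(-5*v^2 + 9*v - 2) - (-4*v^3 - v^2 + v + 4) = 4*v^3 - 4*v^2 + 8*v - 6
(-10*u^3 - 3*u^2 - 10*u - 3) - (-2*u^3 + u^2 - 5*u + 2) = -8*u^3 - 4*u^2 - 5*u - 5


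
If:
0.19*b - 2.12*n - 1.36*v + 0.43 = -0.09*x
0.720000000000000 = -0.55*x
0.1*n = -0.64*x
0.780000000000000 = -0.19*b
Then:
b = -4.11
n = 8.38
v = -13.40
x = -1.31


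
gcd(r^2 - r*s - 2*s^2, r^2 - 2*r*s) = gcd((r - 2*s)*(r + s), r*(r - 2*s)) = r - 2*s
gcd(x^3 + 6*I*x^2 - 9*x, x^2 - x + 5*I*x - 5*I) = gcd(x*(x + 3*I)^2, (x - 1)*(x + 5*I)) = 1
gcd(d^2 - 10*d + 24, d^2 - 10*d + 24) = d^2 - 10*d + 24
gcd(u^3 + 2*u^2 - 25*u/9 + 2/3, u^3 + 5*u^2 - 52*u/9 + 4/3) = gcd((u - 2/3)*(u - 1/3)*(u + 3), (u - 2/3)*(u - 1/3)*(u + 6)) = u^2 - u + 2/9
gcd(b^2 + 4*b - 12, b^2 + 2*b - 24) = b + 6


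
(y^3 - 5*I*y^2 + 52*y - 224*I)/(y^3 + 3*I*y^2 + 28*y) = (y - 8*I)/y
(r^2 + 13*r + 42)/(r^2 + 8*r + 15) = (r^2 + 13*r + 42)/(r^2 + 8*r + 15)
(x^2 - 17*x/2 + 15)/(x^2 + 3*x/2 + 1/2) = (2*x^2 - 17*x + 30)/(2*x^2 + 3*x + 1)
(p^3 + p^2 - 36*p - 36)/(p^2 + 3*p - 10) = (p^3 + p^2 - 36*p - 36)/(p^2 + 3*p - 10)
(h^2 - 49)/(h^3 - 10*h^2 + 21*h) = (h + 7)/(h*(h - 3))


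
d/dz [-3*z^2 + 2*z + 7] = 2 - 6*z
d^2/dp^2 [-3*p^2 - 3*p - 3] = -6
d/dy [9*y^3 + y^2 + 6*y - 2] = 27*y^2 + 2*y + 6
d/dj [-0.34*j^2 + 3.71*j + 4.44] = 3.71 - 0.68*j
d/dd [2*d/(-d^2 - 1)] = 2*(d^2 - 1)/(d^2 + 1)^2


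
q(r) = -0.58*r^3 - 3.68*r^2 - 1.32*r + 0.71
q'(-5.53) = -13.83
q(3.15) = -58.09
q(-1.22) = -2.10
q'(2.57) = -31.73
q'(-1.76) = 6.24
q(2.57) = -36.83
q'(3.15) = -41.77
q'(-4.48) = -3.27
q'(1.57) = -17.16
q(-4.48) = -15.08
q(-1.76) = -5.20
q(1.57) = -12.68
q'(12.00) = -340.20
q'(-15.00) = -282.42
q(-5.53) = -6.44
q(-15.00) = 1150.01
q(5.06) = -175.33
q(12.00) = -1547.29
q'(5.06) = -83.11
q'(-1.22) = 5.07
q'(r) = -1.74*r^2 - 7.36*r - 1.32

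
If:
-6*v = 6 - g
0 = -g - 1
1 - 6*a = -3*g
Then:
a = -1/3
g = -1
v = -7/6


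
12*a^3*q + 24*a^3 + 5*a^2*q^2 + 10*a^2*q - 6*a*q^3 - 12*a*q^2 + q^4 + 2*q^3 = (-4*a + q)*(-3*a + q)*(a + q)*(q + 2)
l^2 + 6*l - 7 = (l - 1)*(l + 7)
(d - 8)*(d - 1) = d^2 - 9*d + 8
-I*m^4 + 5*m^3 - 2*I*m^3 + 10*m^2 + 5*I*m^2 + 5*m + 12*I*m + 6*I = (m + 1)*(m + 2*I)*(m + 3*I)*(-I*m - I)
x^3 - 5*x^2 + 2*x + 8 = (x - 4)*(x - 2)*(x + 1)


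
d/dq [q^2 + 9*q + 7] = 2*q + 9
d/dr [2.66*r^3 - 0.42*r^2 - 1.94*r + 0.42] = 7.98*r^2 - 0.84*r - 1.94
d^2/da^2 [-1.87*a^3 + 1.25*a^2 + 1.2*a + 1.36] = 2.5 - 11.22*a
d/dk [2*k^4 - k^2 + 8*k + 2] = 8*k^3 - 2*k + 8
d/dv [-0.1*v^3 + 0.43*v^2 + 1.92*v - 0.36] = -0.3*v^2 + 0.86*v + 1.92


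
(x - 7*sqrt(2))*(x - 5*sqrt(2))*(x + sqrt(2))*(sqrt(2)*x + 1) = sqrt(2)*x^4 - 21*x^3 + 35*sqrt(2)*x^2 + 186*x + 70*sqrt(2)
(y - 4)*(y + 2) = y^2 - 2*y - 8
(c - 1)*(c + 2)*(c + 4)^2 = c^4 + 9*c^3 + 22*c^2 - 32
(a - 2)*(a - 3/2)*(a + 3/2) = a^3 - 2*a^2 - 9*a/4 + 9/2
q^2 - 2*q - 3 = (q - 3)*(q + 1)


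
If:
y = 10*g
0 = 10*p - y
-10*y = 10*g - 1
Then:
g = 1/110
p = 1/110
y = 1/11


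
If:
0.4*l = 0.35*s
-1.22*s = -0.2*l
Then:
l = 0.00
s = 0.00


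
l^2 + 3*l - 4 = (l - 1)*(l + 4)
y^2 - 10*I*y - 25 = (y - 5*I)^2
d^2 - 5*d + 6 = (d - 3)*(d - 2)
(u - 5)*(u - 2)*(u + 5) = u^3 - 2*u^2 - 25*u + 50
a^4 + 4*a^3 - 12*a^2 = a^2*(a - 2)*(a + 6)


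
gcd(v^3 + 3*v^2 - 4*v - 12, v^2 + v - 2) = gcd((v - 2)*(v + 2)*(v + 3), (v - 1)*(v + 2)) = v + 2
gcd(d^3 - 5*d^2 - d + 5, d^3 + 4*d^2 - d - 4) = d^2 - 1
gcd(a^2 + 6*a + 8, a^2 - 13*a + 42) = 1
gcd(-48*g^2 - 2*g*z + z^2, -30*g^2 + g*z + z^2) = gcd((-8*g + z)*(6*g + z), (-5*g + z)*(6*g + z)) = 6*g + z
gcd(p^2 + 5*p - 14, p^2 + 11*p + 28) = p + 7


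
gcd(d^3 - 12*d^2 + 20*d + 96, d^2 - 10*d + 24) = d - 6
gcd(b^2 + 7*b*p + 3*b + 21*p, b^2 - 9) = b + 3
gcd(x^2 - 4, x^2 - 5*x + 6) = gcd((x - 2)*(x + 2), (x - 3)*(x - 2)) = x - 2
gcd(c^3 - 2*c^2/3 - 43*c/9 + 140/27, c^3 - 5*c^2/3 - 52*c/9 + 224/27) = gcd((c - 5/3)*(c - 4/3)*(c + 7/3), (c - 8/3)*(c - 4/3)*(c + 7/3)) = c^2 + c - 28/9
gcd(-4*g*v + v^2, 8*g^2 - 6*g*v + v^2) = -4*g + v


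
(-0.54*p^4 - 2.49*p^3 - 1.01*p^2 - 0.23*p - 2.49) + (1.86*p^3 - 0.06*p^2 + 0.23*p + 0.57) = -0.54*p^4 - 0.63*p^3 - 1.07*p^2 - 1.92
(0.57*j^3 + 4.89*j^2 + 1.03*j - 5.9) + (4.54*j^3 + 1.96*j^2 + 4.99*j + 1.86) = 5.11*j^3 + 6.85*j^2 + 6.02*j - 4.04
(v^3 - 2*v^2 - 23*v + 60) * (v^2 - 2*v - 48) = v^5 - 4*v^4 - 67*v^3 + 202*v^2 + 984*v - 2880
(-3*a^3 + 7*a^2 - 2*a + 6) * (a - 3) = -3*a^4 + 16*a^3 - 23*a^2 + 12*a - 18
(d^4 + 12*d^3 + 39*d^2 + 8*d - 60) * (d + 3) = d^5 + 15*d^4 + 75*d^3 + 125*d^2 - 36*d - 180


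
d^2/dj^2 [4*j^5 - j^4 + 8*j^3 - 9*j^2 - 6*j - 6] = 80*j^3 - 12*j^2 + 48*j - 18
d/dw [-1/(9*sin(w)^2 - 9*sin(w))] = (2/tan(w) - cos(w)/sin(w)^2)/(9*(sin(w) - 1)^2)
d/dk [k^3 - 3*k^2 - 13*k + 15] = 3*k^2 - 6*k - 13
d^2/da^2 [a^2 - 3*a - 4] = 2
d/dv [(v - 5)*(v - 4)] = 2*v - 9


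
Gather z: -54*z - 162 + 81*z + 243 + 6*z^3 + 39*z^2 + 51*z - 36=6*z^3 + 39*z^2 + 78*z + 45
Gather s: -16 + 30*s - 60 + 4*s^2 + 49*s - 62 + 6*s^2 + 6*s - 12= 10*s^2 + 85*s - 150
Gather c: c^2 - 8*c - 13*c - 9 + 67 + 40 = c^2 - 21*c + 98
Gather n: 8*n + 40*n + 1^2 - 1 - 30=48*n - 30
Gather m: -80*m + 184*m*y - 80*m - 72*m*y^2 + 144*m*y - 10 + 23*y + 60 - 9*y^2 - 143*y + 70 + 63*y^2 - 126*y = m*(-72*y^2 + 328*y - 160) + 54*y^2 - 246*y + 120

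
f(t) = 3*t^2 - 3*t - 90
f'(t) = 6*t - 3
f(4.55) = -41.54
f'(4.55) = 24.30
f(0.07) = -90.20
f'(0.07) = -2.58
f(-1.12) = -82.88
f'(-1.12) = -9.72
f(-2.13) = -70.00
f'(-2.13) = -15.78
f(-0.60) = -87.12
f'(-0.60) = -6.60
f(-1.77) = -75.29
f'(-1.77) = -13.62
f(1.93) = -84.62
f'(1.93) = 8.58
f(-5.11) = 3.67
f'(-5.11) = -33.66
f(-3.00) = -54.00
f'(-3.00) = -21.00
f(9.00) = 126.00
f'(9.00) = 51.00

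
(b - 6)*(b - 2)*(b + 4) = b^3 - 4*b^2 - 20*b + 48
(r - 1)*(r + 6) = r^2 + 5*r - 6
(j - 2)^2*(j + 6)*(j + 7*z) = j^4 + 7*j^3*z + 2*j^3 + 14*j^2*z - 20*j^2 - 140*j*z + 24*j + 168*z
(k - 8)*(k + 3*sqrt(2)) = k^2 - 8*k + 3*sqrt(2)*k - 24*sqrt(2)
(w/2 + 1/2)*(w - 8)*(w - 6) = w^3/2 - 13*w^2/2 + 17*w + 24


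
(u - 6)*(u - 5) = u^2 - 11*u + 30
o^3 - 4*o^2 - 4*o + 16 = (o - 4)*(o - 2)*(o + 2)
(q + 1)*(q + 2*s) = q^2 + 2*q*s + q + 2*s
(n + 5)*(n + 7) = n^2 + 12*n + 35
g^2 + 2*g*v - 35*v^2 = (g - 5*v)*(g + 7*v)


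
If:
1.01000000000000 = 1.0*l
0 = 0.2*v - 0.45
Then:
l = 1.01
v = 2.25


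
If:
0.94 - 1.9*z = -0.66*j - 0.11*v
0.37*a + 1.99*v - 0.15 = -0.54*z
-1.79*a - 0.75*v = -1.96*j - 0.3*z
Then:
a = 3.92157711641023*z - 1.80692066909827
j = 3.04553691840863*z - 1.49279859238031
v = 0.411337008827316 - 1.00049423772451*z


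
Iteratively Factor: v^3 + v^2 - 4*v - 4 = (v + 1)*(v^2 - 4) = (v - 2)*(v + 1)*(v + 2)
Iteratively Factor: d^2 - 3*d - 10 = (d + 2)*(d - 5)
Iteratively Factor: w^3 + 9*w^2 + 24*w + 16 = (w + 4)*(w^2 + 5*w + 4) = (w + 4)^2*(w + 1)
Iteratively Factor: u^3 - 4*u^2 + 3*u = (u)*(u^2 - 4*u + 3) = u*(u - 1)*(u - 3)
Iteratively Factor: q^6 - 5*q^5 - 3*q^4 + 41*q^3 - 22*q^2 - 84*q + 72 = (q - 3)*(q^5 - 2*q^4 - 9*q^3 + 14*q^2 + 20*q - 24) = (q - 3)^2*(q^4 + q^3 - 6*q^2 - 4*q + 8) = (q - 3)^2*(q - 1)*(q^3 + 2*q^2 - 4*q - 8) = (q - 3)^2*(q - 1)*(q + 2)*(q^2 - 4) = (q - 3)^2*(q - 1)*(q + 2)^2*(q - 2)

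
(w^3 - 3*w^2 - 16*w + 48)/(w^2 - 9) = (w^2 - 16)/(w + 3)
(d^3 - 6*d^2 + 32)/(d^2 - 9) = (d^3 - 6*d^2 + 32)/(d^2 - 9)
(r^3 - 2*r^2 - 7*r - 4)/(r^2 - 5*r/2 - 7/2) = 2*(r^2 - 3*r - 4)/(2*r - 7)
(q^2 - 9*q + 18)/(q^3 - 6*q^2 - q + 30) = (q - 6)/(q^2 - 3*q - 10)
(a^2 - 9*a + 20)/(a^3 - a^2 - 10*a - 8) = (a - 5)/(a^2 + 3*a + 2)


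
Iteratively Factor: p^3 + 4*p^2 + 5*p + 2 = (p + 1)*(p^2 + 3*p + 2) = (p + 1)^2*(p + 2)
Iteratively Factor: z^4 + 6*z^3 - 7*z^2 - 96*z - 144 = (z + 3)*(z^3 + 3*z^2 - 16*z - 48) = (z + 3)^2*(z^2 - 16) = (z - 4)*(z + 3)^2*(z + 4)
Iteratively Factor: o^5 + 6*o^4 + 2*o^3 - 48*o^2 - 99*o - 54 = (o + 1)*(o^4 + 5*o^3 - 3*o^2 - 45*o - 54) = (o + 1)*(o + 2)*(o^3 + 3*o^2 - 9*o - 27) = (o - 3)*(o + 1)*(o + 2)*(o^2 + 6*o + 9) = (o - 3)*(o + 1)*(o + 2)*(o + 3)*(o + 3)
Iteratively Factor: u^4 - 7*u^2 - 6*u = (u - 3)*(u^3 + 3*u^2 + 2*u) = (u - 3)*(u + 1)*(u^2 + 2*u) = (u - 3)*(u + 1)*(u + 2)*(u)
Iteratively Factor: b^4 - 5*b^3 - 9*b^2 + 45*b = (b + 3)*(b^3 - 8*b^2 + 15*b) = b*(b + 3)*(b^2 - 8*b + 15) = b*(b - 5)*(b + 3)*(b - 3)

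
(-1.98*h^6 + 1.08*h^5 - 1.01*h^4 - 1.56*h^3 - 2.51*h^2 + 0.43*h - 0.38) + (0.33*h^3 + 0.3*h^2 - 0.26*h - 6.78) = -1.98*h^6 + 1.08*h^5 - 1.01*h^4 - 1.23*h^3 - 2.21*h^2 + 0.17*h - 7.16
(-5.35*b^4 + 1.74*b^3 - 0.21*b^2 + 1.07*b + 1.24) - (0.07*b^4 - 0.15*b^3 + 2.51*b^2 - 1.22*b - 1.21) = -5.42*b^4 + 1.89*b^3 - 2.72*b^2 + 2.29*b + 2.45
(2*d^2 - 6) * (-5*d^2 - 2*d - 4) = -10*d^4 - 4*d^3 + 22*d^2 + 12*d + 24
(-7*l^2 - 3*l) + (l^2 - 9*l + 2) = -6*l^2 - 12*l + 2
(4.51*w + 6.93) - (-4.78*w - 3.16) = 9.29*w + 10.09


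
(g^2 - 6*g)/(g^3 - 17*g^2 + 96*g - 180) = g/(g^2 - 11*g + 30)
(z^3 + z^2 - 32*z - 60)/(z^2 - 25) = (z^2 - 4*z - 12)/(z - 5)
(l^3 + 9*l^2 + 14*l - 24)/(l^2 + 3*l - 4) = l + 6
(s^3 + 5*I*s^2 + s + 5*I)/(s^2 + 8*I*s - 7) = (s^2 + 4*I*s + 5)/(s + 7*I)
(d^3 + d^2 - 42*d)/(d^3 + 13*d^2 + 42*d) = (d - 6)/(d + 6)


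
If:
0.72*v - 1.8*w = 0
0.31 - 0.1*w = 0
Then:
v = 7.75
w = 3.10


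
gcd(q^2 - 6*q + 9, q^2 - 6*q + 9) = q^2 - 6*q + 9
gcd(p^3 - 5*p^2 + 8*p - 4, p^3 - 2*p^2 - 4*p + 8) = p^2 - 4*p + 4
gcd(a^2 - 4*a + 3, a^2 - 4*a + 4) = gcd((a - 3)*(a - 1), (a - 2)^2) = 1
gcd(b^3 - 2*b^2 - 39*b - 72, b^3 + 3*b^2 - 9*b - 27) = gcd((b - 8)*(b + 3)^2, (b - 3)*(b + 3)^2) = b^2 + 6*b + 9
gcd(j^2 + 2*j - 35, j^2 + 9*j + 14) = j + 7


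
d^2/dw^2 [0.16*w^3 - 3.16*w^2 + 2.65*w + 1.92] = 0.96*w - 6.32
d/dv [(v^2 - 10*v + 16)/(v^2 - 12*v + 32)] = -2/(v^2 - 8*v + 16)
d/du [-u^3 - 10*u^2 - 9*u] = -3*u^2 - 20*u - 9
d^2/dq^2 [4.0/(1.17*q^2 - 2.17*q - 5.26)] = (10.9512*q^2 - 20.3112*q - 4.0*(2.34*q - 2.17)*(4.68*q - 4.34) - 49.2336)/(-1.17*q^2 + 2.17*q + 5.26)^3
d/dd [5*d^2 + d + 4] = 10*d + 1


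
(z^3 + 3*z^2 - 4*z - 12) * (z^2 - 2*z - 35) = z^5 + z^4 - 45*z^3 - 109*z^2 + 164*z + 420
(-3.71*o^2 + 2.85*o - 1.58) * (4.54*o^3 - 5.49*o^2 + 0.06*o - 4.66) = -16.8434*o^5 + 33.3069*o^4 - 23.0423*o^3 + 26.1338*o^2 - 13.3758*o + 7.3628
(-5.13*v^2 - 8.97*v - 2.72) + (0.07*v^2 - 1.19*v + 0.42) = -5.06*v^2 - 10.16*v - 2.3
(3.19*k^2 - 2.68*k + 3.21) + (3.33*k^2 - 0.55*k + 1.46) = 6.52*k^2 - 3.23*k + 4.67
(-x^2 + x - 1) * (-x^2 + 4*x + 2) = x^4 - 5*x^3 + 3*x^2 - 2*x - 2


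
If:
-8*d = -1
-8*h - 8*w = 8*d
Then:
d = 1/8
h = -w - 1/8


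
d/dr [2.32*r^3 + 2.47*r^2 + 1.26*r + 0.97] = 6.96*r^2 + 4.94*r + 1.26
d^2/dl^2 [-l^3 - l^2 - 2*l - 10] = -6*l - 2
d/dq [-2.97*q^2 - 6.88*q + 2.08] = -5.94*q - 6.88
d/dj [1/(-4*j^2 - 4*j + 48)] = (2*j + 1)/(4*(j^2 + j - 12)^2)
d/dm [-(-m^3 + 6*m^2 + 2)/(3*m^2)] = (m^3 + 4)/(3*m^3)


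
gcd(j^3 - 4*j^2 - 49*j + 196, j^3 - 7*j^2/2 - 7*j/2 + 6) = j - 4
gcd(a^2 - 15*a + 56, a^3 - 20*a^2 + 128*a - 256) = a - 8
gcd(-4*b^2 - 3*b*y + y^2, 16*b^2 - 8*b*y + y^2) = -4*b + y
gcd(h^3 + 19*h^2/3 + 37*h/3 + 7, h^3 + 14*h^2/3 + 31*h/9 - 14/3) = h^2 + 16*h/3 + 7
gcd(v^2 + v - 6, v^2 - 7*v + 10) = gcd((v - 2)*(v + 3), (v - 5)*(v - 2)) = v - 2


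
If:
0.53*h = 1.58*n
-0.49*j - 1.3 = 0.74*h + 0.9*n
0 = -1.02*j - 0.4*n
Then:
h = -1.33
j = 0.17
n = -0.45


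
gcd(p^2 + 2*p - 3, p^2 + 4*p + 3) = p + 3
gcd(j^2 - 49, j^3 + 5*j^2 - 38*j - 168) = j + 7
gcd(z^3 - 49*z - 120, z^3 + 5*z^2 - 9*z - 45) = z^2 + 8*z + 15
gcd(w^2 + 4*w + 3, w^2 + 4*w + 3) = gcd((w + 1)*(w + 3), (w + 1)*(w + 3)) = w^2 + 4*w + 3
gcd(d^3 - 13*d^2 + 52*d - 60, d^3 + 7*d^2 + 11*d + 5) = 1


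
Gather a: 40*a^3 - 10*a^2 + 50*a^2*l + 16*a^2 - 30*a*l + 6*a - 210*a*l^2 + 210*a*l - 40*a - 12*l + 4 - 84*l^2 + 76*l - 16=40*a^3 + a^2*(50*l + 6) + a*(-210*l^2 + 180*l - 34) - 84*l^2 + 64*l - 12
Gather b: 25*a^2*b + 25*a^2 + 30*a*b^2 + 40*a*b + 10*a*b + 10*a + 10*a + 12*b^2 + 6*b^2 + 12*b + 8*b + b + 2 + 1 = 25*a^2 + 20*a + b^2*(30*a + 18) + b*(25*a^2 + 50*a + 21) + 3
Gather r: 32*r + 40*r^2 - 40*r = 40*r^2 - 8*r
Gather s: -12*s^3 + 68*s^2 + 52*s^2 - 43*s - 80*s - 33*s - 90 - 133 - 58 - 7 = -12*s^3 + 120*s^2 - 156*s - 288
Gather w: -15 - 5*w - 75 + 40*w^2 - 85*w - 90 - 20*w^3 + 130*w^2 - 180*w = -20*w^3 + 170*w^2 - 270*w - 180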